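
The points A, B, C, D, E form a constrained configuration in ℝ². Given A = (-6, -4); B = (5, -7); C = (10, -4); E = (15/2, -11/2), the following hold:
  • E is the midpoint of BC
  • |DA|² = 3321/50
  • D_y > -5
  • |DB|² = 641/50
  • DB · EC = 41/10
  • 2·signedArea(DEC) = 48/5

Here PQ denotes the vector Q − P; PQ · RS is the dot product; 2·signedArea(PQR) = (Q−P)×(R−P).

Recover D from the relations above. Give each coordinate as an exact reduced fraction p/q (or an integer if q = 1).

D = (21/10, -49/10)

1. D_x = 21/10  [2·signedArea(DEC) = 48/5 ∩ DB · EC = 41/10]
2. D_y = -49/10  [2·signedArea(DEC) = 48/5 ∩ DB · EC = 41/10]
   → D = (21/10, -49/10)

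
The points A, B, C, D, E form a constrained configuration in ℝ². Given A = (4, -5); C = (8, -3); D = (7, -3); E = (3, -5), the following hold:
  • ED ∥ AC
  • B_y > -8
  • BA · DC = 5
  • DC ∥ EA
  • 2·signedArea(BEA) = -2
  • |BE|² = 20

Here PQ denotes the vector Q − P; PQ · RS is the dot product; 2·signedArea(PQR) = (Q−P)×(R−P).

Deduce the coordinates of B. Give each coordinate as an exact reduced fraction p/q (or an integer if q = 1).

B = (-1, -7)

1. B_x = -1  [2·signedArea(BEA) = -2 ∩ BA · DC = 5]
2. B_y = -7  [2·signedArea(BEA) = -2 ∩ BA · DC = 5]
   → B = (-1, -7)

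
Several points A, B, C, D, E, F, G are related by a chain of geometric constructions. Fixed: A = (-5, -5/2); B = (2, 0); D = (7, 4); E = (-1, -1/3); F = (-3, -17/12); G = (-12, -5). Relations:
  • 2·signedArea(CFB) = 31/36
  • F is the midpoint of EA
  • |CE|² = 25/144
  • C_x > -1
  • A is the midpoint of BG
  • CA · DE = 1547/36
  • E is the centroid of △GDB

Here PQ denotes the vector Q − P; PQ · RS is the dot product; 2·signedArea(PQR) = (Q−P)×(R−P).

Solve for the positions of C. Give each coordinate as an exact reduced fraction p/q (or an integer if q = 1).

1. C_x = -2/3  [CA · DE = 1547/36 ∩ 2·signedArea(CFB) = 31/36]
2. C_y = -7/12  [CA · DE = 1547/36 ∩ 2·signedArea(CFB) = 31/36]
   → C = (-2/3, -7/12)

C = (-2/3, -7/12)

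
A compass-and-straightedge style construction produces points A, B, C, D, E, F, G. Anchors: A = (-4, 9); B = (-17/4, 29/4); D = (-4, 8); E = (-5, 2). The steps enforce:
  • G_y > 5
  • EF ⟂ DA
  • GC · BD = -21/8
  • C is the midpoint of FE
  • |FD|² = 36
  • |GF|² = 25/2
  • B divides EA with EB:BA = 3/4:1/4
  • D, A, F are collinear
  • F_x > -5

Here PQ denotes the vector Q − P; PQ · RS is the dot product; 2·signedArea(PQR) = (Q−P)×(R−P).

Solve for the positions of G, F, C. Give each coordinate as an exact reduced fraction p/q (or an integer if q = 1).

1. F_x = -4  [D, A, F are collinear ∩ EF ⟂ DA]
2. F_y = 2  [D, A, F are collinear ∩ EF ⟂ DA]
   → F = (-4, 2)
3. C_x = -9/2  [C is the midpoint of FE]
4. C_y = 2  [C is the midpoint of FE]
   → C = (-9/2, 2)
5. G_x = -9/2  [line -1/4·x + -3/4·y + 3 = 0 ∩ |GF|² = 25/2]
6. G_y = 11/2  [line -1/4·x + -3/4·y + 3 = 0 ∩ |GF|² = 25/2]
   → G = (-9/2, 11/2)

C = (-9/2, 2)
F = (-4, 2)
G = (-9/2, 11/2)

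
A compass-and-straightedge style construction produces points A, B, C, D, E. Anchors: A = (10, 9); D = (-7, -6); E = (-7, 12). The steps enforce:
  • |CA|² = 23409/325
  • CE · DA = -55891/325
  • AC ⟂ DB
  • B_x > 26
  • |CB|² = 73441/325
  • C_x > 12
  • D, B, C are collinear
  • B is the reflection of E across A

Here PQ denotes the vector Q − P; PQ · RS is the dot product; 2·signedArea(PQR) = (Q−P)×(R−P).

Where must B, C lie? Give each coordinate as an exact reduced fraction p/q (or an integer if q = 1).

B = (27, 6)
C = (4168/325, 324/325)

1. B_x = 27  [B is the reflection of E across A]
2. B_y = 6  [B is the reflection of E across A]
   → B = (27, 6)
3. C_x = 4168/325  [D, B, C are collinear ∩ AC ⟂ DB]
4. C_y = 324/325  [D, B, C are collinear ∩ AC ⟂ DB]
   → C = (4168/325, 324/325)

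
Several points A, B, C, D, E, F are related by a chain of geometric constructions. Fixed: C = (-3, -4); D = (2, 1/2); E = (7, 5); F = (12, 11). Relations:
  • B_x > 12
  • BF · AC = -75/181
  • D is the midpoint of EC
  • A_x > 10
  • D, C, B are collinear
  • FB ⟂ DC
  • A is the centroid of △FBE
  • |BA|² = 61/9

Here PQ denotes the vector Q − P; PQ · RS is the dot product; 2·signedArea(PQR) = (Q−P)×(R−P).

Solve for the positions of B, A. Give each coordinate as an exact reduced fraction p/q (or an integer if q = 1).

1. B_x = 2307/181  [D, C, B are collinear ∩ FB ⟂ DC]
2. B_y = 1841/181  [D, C, B are collinear ∩ FB ⟂ DC]
   → B = (2307/181, 1841/181)
3. A_x = 5746/543  [A is the centroid of △FBE]
4. A_y = 1579/181  [A is the centroid of △FBE]
   → A = (5746/543, 1579/181)

A = (5746/543, 1579/181)
B = (2307/181, 1841/181)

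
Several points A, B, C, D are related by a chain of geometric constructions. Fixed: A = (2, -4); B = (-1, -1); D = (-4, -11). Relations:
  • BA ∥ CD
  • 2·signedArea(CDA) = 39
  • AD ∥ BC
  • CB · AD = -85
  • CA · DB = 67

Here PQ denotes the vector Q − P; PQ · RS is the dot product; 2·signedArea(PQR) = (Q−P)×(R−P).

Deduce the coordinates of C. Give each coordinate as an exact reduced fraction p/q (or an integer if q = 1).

C = (-7, -8)

1. C_x = -7  [BA ∥ CD ∩ AD ∥ BC]
2. C_y = -8  [BA ∥ CD ∩ AD ∥ BC]
   → C = (-7, -8)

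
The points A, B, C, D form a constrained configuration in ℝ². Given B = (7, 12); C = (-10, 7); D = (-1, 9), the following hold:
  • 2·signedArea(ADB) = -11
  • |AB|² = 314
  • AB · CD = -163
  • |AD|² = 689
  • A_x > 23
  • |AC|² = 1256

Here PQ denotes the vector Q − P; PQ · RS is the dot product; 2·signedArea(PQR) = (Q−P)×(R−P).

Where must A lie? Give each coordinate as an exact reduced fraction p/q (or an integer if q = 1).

1. A_x = 24  [2·signedArea(ADB) = -11 ∩ AB · CD = -163]
2. A_y = 17  [2·signedArea(ADB) = -11 ∩ AB · CD = -163]
   → A = (24, 17)

A = (24, 17)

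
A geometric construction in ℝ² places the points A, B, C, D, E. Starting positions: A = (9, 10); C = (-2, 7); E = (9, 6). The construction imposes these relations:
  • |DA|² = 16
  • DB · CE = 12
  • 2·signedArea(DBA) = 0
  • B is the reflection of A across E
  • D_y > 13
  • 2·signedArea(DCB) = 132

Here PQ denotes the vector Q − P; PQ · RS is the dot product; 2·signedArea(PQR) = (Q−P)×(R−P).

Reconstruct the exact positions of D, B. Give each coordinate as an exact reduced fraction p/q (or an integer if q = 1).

B = (9, 2)
D = (9, 14)

1. B_x = 9  [B is the reflection of A across E]
2. B_y = 2  [B is the reflection of A across E]
   → B = (9, 2)
3. D_x = 9  [2·signedArea(DBA) = 0 ∩ DB · CE = 12]
4. D_y = 14  [2·signedArea(DBA) = 0 ∩ DB · CE = 12]
   → D = (9, 14)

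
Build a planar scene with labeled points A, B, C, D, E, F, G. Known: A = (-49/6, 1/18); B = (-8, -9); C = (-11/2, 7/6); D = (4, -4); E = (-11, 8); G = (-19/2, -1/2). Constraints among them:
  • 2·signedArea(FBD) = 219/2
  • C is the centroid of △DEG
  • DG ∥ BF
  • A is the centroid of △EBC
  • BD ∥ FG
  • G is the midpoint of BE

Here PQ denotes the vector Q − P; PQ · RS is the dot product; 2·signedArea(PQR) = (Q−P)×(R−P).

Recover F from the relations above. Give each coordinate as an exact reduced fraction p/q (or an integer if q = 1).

1. F_x = -43/2  [BD ∥ FG ∩ DG ∥ BF]
2. F_y = -11/2  [BD ∥ FG ∩ DG ∥ BF]
   → F = (-43/2, -11/2)

F = (-43/2, -11/2)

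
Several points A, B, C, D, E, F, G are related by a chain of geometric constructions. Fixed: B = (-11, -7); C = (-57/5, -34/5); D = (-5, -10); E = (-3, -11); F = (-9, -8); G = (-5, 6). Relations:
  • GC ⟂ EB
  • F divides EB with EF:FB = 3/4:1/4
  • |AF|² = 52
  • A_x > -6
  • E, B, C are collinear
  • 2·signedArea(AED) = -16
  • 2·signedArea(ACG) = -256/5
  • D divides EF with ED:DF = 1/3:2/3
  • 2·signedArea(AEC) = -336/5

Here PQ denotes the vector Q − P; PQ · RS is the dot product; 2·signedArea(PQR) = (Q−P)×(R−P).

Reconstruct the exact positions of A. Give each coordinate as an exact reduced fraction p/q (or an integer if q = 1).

1. A_x = -5  [2·signedArea(AED) = -16 ∩ 2·signedArea(ACG) = -256/5]
2. A_y = -2  [2·signedArea(AED) = -16 ∩ 2·signedArea(ACG) = -256/5]
   → A = (-5, -2)

A = (-5, -2)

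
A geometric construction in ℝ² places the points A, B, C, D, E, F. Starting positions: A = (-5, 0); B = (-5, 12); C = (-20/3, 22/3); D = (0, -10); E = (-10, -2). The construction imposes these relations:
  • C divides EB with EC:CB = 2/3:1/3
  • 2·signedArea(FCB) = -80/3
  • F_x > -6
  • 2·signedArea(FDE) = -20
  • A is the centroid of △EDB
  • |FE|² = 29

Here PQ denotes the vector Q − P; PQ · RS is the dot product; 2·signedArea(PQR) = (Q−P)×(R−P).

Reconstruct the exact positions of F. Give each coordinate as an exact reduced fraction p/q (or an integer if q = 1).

F = (-5, -4)

1. F_x = -5  [2·signedArea(FCB) = -80/3 ∩ 2·signedArea(FDE) = -20]
2. F_y = -4  [2·signedArea(FCB) = -80/3 ∩ 2·signedArea(FDE) = -20]
   → F = (-5, -4)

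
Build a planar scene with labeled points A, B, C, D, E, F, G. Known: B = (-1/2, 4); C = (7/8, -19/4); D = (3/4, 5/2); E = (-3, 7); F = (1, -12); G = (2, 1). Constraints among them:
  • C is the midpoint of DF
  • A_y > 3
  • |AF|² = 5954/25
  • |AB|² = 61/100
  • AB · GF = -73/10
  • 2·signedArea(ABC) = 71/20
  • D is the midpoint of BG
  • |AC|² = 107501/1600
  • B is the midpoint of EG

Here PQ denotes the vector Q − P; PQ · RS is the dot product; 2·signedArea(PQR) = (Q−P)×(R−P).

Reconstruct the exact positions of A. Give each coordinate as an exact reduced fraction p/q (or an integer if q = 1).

A = (0, 17/5)

1. A_x = 0  [AB · GF = -73/10 ∩ 2·signedArea(ABC) = 71/20]
2. A_y = 17/5  [AB · GF = -73/10 ∩ 2·signedArea(ABC) = 71/20]
   → A = (0, 17/5)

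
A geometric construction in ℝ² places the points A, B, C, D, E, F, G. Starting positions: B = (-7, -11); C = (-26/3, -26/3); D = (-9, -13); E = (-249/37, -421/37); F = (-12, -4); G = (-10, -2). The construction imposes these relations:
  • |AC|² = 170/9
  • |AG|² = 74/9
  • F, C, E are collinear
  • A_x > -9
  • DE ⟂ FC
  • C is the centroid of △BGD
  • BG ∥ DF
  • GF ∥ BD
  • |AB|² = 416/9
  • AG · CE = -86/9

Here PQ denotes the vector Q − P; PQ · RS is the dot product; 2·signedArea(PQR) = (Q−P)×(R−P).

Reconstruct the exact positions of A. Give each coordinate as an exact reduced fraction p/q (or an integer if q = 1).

A = (-25/3, -13/3)

1. A_x = -25/3  [line -215/111·x + 301/111·y + -1462/333 = 0 ∩ |AB|² = 416/9]
2. A_y = -13/3  [line -215/111·x + 301/111·y + -1462/333 = 0 ∩ |AB|² = 416/9]
   → A = (-25/3, -13/3)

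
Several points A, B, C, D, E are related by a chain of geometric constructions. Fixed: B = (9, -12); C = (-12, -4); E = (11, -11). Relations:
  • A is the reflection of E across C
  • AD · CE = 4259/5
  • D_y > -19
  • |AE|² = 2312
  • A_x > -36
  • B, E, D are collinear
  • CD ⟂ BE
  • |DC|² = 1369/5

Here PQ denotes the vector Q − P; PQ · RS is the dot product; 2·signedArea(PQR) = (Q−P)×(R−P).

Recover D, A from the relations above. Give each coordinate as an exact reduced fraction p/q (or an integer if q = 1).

A = (-35, 3)
D = (-23/5, -94/5)

1. D_x = -23/5  [B, E, D are collinear ∩ CD ⟂ BE]
2. D_y = -94/5  [B, E, D are collinear ∩ CD ⟂ BE]
   → D = (-23/5, -94/5)
3. A_x = -35  [A is the reflection of E across C]
4. A_y = 3  [A is the reflection of E across C]
   → A = (-35, 3)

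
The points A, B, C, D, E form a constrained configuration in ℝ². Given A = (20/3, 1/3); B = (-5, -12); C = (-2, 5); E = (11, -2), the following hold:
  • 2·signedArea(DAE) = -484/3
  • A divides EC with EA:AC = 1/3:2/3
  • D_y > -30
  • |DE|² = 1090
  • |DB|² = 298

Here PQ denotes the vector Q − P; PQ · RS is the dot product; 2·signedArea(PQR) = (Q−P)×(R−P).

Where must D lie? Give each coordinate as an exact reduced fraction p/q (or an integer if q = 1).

D = (-8, -29)

1. D_x = -8  [line 7/3·x + 13/3·y + 433/3 = 0 ∩ |DE|² = 1090]
2. D_y = -29  [line 7/3·x + 13/3·y + 433/3 = 0 ∩ |DE|² = 1090]
   → D = (-8, -29)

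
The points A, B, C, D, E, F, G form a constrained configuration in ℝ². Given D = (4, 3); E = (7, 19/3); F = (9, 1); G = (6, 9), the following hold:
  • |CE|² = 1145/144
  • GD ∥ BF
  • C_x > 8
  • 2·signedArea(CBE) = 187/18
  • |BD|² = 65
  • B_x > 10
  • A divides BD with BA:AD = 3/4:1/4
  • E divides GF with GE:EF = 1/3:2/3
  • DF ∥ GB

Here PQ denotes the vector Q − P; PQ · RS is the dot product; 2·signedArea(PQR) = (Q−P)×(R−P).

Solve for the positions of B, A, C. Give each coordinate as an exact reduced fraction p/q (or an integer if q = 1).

1. B_x = 11  [GD ∥ BF ∩ DF ∥ GB]
2. B_y = 7  [GD ∥ BF ∩ DF ∥ GB]
   → B = (11, 7)
3. A_x = 23/4  [A divides BD with BA:AD = 3/4:1/4]
4. A_y = 4  [A divides BD with BA:AD = 3/4:1/4]
   → A = (23/4, 4)
5. C_x = 103/12  [line 2/3·x + -4·y + 185/18 = 0 ∩ |CE|² = 1145/144]
6. C_y = 4  [line 2/3·x + -4·y + 185/18 = 0 ∩ |CE|² = 1145/144]
   → C = (103/12, 4)

A = (23/4, 4)
B = (11, 7)
C = (103/12, 4)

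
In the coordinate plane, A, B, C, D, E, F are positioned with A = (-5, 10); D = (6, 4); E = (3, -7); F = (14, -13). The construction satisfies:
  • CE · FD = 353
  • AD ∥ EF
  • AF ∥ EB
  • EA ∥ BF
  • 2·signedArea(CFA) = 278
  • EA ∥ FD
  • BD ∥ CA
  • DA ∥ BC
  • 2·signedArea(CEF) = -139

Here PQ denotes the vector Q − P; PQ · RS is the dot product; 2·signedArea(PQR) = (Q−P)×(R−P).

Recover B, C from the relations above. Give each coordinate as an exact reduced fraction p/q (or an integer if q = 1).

B = (22, -30)
C = (11, -24)

1. B_x = 22  [EA ∥ BF ∩ AF ∥ EB]
2. B_y = -30  [EA ∥ BF ∩ AF ∥ EB]
   → B = (22, -30)
3. C_x = 11  [BD ∥ CA ∩ DA ∥ BC]
4. C_y = -24  [BD ∥ CA ∩ DA ∥ BC]
   → C = (11, -24)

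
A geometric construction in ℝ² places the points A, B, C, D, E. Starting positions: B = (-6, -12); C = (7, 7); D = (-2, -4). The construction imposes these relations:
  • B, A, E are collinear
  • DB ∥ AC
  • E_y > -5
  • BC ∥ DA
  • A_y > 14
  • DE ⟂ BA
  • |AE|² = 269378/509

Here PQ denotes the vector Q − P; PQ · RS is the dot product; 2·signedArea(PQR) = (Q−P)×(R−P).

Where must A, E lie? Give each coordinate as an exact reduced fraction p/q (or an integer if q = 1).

A = (11, 15)
E = (-640/509, -2274/509)

1. A_x = 11  [DB ∥ AC ∩ BC ∥ DA]
2. A_y = 15  [DB ∥ AC ∩ BC ∥ DA]
   → A = (11, 15)
3. E_x = -640/509  [B, A, E are collinear ∩ DE ⟂ BA]
4. E_y = -2274/509  [B, A, E are collinear ∩ DE ⟂ BA]
   → E = (-640/509, -2274/509)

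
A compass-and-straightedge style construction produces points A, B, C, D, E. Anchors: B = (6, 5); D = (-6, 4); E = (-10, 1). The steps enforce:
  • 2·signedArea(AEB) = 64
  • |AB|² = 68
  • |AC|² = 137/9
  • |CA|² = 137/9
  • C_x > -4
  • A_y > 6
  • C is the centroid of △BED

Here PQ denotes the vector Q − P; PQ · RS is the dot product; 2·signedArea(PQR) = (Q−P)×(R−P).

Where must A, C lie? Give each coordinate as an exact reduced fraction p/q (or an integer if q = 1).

A = (-2, 7)
C = (-10/3, 10/3)

1. C_x = -10/3  [C is the centroid of △BED]
2. C_y = 10/3  [C is the centroid of △BED]
   → C = (-10/3, 10/3)
3. A_x = -2  [line -4·x + 16·y + -120 = 0 ∩ |AC|² = 137/9]
4. A_y = 7  [line -4·x + 16·y + -120 = 0 ∩ |AC|² = 137/9]
   → A = (-2, 7)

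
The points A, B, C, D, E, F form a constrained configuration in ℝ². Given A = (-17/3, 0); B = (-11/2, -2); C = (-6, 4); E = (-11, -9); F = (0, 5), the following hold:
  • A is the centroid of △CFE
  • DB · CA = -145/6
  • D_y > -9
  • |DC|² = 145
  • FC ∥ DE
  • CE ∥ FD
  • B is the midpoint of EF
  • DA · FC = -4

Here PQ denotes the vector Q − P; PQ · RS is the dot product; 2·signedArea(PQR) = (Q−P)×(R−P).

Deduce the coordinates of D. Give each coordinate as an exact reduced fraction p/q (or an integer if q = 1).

1. D_x = -5  [FC ∥ DE ∩ CE ∥ FD]
2. D_y = -8  [FC ∥ DE ∩ CE ∥ FD]
   → D = (-5, -8)

D = (-5, -8)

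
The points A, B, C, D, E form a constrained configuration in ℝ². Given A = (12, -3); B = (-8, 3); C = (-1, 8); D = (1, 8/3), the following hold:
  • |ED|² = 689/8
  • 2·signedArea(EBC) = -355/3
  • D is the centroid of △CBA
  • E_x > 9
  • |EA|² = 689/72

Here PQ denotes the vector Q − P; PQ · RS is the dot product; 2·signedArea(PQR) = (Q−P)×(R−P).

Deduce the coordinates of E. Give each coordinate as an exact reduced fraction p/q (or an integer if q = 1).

1. E_x = 37/4  [line -5·x + 7·y + 172/3 = 0 ∩ |ED|² = 689/8]
2. E_y = -19/12  [line -5·x + 7·y + 172/3 = 0 ∩ |ED|² = 689/8]
   → E = (37/4, -19/12)

E = (37/4, -19/12)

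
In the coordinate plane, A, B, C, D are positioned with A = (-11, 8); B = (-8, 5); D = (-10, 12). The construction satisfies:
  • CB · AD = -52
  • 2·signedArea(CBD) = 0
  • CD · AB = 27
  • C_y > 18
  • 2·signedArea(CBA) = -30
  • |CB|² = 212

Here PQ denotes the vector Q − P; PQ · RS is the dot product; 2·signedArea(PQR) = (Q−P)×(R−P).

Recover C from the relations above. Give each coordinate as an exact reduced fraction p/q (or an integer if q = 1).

C = (-12, 19)

1. C_x = -12  [2·signedArea(CBD) = 0 ∩ CD · AB = 27]
2. C_y = 19  [2·signedArea(CBD) = 0 ∩ CD · AB = 27]
   → C = (-12, 19)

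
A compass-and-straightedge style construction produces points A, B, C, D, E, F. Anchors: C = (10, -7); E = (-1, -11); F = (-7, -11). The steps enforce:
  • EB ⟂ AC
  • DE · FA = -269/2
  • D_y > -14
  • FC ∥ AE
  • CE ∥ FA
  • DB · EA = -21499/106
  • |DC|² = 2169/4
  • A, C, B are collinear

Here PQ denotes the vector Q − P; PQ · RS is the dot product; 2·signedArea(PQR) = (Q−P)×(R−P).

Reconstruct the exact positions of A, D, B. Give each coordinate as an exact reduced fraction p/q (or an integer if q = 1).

1. A_x = -18  [FC ∥ AE ∩ CE ∥ FA]
2. A_y = -15  [FC ∥ AE ∩ CE ∥ FA]
   → A = (-18, -15)
3. D_x = -25/2  [line 11·x + 4·y + 379/2 = 0 ∩ |DC|² = 2169/4]
4. D_y = -13  [line 11·x + 4·y + 379/2 = 0 ∩ |DC|² = 2169/4]
   → D = (-25/2, -13)
5. B_x = -65/53  [DB · EA = -21499/106 ∩ A, C, B are collinear]
6. B_y = -541/53  [DB · EA = -21499/106 ∩ A, C, B are collinear]
   → B = (-65/53, -541/53)

A = (-18, -15)
B = (-65/53, -541/53)
D = (-25/2, -13)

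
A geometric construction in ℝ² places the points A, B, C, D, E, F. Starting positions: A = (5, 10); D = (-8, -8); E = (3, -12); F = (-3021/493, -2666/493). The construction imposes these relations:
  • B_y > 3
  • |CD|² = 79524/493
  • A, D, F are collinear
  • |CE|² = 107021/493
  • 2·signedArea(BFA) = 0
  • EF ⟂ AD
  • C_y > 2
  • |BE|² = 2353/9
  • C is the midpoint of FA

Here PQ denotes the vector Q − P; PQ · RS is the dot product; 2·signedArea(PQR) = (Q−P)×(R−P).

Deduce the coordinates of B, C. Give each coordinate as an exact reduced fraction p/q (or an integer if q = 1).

B = (2/3, 4)
C = (-278/493, 1132/493)

1. B_x = 2/3  [line -7596/493·x + 5486/493·y + -16880/493 = 0 ∩ |BE|² = 2353/9]
2. B_y = 4  [line -7596/493·x + 5486/493·y + -16880/493 = 0 ∩ |BE|² = 2353/9]
   → B = (2/3, 4)
3. C_x = -278/493  [C is the midpoint of FA]
4. C_y = 1132/493  [C is the midpoint of FA]
   → C = (-278/493, 1132/493)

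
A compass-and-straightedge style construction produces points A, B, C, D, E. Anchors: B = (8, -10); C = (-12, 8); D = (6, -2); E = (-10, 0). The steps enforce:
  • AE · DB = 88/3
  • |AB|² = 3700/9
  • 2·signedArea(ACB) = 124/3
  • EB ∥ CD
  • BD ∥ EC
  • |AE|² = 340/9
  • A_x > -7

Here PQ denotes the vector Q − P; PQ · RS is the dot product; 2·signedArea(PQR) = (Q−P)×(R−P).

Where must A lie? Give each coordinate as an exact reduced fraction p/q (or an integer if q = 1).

1. A_x = -6  [2·signedArea(ACB) = 124/3 ∩ AE · DB = 88/3]
2. A_y = 14/3  [2·signedArea(ACB) = 124/3 ∩ AE · DB = 88/3]
   → A = (-6, 14/3)

A = (-6, 14/3)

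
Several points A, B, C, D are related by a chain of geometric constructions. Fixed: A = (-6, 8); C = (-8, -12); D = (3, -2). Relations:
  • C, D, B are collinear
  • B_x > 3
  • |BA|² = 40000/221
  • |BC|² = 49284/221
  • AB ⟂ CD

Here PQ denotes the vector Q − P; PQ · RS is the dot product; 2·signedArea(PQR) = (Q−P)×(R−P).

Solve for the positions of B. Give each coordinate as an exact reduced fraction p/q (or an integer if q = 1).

B = (674/221, -432/221)

1. B_x = 674/221  [C, D, B are collinear ∩ AB ⟂ CD]
2. B_y = -432/221  [C, D, B are collinear ∩ AB ⟂ CD]
   → B = (674/221, -432/221)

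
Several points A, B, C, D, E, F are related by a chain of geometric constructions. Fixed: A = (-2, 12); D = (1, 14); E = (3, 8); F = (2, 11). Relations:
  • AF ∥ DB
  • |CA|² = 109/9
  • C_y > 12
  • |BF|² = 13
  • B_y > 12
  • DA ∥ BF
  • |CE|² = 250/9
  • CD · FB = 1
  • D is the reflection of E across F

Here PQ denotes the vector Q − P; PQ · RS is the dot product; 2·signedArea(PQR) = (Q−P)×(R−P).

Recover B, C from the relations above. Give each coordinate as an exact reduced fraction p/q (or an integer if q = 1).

1. B_x = 5  [DA ∥ BF ∩ AF ∥ DB]
2. B_y = 13  [DA ∥ BF ∩ AF ∥ DB]
   → B = (5, 13)
3. C_x = 4/3  [line -3·x + -2·y + 30 = 0 ∩ |CE|² = 250/9]
4. C_y = 13  [line -3·x + -2·y + 30 = 0 ∩ |CE|² = 250/9]
   → C = (4/3, 13)

B = (5, 13)
C = (4/3, 13)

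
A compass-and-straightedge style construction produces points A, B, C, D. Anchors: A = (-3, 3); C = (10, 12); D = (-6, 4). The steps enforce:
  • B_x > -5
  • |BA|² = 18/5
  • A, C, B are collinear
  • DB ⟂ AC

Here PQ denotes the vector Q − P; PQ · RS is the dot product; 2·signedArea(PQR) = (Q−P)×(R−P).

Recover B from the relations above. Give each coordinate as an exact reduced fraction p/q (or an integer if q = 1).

B = (-114/25, 48/25)

1. B_x = -114/25  [A, C, B are collinear ∩ DB ⟂ AC]
2. B_y = 48/25  [A, C, B are collinear ∩ DB ⟂ AC]
   → B = (-114/25, 48/25)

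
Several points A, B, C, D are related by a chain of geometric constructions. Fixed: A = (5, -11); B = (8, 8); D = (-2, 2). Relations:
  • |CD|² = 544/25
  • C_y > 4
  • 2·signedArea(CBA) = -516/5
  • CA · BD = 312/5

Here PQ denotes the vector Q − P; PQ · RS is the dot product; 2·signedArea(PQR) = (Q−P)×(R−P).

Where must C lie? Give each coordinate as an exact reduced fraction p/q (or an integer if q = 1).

C = (2, 22/5)

1. C_x = 2  [2·signedArea(CBA) = -516/5 ∩ CA · BD = 312/5]
2. C_y = 22/5  [2·signedArea(CBA) = -516/5 ∩ CA · BD = 312/5]
   → C = (2, 22/5)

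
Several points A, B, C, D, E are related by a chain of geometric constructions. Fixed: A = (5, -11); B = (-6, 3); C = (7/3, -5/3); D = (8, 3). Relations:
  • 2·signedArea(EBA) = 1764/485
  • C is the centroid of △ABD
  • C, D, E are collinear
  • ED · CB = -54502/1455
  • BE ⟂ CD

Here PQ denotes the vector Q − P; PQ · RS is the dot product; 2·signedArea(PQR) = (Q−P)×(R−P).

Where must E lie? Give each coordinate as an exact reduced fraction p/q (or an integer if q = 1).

1. E_x = -166/485  [C, D, E are collinear ∩ BE ⟂ CD]
2. E_y = -1877/485  [C, D, E are collinear ∩ BE ⟂ CD]
   → E = (-166/485, -1877/485)

E = (-166/485, -1877/485)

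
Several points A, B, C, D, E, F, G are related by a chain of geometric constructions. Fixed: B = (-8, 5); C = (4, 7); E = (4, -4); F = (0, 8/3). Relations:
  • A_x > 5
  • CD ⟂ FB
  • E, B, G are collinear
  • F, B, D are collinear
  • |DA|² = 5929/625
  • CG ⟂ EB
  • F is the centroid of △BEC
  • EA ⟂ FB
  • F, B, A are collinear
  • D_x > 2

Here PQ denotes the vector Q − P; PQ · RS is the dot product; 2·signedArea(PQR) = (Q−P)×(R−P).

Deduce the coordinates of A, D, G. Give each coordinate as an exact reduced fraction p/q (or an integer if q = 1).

A = (3424/625, 668/625)
D = (1576/625, 1207/625)
G = (-32/25, -1/25)

1. A_x = 3424/625  [F, B, A are collinear ∩ EA ⟂ FB]
2. A_y = 668/625  [F, B, A are collinear ∩ EA ⟂ FB]
   → A = (3424/625, 668/625)
3. D_x = 1576/625  [F, B, D are collinear ∩ CD ⟂ FB]
4. D_y = 1207/625  [F, B, D are collinear ∩ CD ⟂ FB]
   → D = (1576/625, 1207/625)
5. G_x = -32/25  [E, B, G are collinear ∩ CG ⟂ EB]
6. G_y = -1/25  [E, B, G are collinear ∩ CG ⟂ EB]
   → G = (-32/25, -1/25)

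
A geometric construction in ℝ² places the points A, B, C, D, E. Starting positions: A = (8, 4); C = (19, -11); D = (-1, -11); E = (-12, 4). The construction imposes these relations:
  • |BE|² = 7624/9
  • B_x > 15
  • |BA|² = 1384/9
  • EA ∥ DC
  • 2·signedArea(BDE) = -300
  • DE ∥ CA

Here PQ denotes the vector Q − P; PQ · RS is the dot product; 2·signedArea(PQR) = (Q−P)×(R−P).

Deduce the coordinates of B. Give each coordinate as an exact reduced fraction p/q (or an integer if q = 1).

1. B_x = 46/3  [line -15·x + -11·y + 164 = 0 ∩ |BA|² = 1384/9]
2. B_y = -6  [line -15·x + -11·y + 164 = 0 ∩ |BA|² = 1384/9]
   → B = (46/3, -6)

B = (46/3, -6)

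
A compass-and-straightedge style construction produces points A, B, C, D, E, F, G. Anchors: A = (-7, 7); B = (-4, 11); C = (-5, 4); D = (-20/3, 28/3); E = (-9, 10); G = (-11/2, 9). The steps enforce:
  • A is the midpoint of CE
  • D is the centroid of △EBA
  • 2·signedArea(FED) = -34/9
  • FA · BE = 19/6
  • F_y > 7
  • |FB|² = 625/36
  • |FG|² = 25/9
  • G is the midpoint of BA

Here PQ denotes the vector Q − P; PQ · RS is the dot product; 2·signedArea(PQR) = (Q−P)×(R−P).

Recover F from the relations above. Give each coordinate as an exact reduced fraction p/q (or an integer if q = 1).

1. F_x = -13/2  [FA · BE = 19/6 ∩ 2·signedArea(FED) = -34/9]
2. F_y = 23/3  [FA · BE = 19/6 ∩ 2·signedArea(FED) = -34/9]
   → F = (-13/2, 23/3)

F = (-13/2, 23/3)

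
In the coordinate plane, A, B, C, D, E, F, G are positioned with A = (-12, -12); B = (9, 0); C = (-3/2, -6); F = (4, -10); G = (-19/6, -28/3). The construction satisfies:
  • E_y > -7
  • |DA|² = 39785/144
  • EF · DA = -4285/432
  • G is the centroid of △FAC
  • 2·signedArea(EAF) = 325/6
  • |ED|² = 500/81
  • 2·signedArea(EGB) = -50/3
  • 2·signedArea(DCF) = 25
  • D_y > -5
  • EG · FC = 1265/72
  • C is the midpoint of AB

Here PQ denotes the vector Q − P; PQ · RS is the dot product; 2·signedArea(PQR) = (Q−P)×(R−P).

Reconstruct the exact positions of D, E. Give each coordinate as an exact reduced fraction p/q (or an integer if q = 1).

D = (35/12, -14/3)
E = (65/36, -62/9)

1. E_x = 65/36  [2·signedArea(EGB) = -50/3 ∩ 2·signedArea(EAF) = 325/6]
2. E_y = -62/9  [2·signedArea(EGB) = -50/3 ∩ 2·signedArea(EAF) = 325/6]
   → E = (65/36, -62/9)
3. D_x = 35/12  [2·signedArea(DCF) = 25 ∩ EF · DA = -4285/432]
4. D_y = -14/3  [2·signedArea(DCF) = 25 ∩ EF · DA = -4285/432]
   → D = (35/12, -14/3)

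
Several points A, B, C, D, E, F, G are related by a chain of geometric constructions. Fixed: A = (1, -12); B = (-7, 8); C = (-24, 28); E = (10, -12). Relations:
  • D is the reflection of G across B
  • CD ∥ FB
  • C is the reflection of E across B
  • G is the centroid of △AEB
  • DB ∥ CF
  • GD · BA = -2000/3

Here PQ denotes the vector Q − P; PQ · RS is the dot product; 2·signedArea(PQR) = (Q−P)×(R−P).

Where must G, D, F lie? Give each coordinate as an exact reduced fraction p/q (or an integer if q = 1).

D = (-46/3, 64/3)
F = (-47/3, 44/3)
G = (4/3, -16/3)

1. G_x = 4/3  [G is the centroid of △AEB]
2. G_y = -16/3  [G is the centroid of △AEB]
   → G = (4/3, -16/3)
3. D_x = -46/3  [D is the reflection of G across B]
4. D_y = 64/3  [D is the reflection of G across B]
   → D = (-46/3, 64/3)
5. F_x = -47/3  [CD ∥ FB ∩ DB ∥ CF]
6. F_y = 44/3  [CD ∥ FB ∩ DB ∥ CF]
   → F = (-47/3, 44/3)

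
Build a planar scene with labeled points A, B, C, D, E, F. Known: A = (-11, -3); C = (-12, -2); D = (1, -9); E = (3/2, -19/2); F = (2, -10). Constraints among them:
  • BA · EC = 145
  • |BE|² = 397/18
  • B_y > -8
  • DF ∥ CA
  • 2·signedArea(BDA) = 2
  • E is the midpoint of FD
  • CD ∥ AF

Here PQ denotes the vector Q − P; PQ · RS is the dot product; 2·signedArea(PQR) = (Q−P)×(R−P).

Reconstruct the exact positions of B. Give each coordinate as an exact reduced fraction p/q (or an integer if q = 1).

B = (-8/3, -22/3)

1. B_x = -8/3  [BA · EC = 145 ∩ 2·signedArea(BDA) = 2]
2. B_y = -22/3  [BA · EC = 145 ∩ 2·signedArea(BDA) = 2]
   → B = (-8/3, -22/3)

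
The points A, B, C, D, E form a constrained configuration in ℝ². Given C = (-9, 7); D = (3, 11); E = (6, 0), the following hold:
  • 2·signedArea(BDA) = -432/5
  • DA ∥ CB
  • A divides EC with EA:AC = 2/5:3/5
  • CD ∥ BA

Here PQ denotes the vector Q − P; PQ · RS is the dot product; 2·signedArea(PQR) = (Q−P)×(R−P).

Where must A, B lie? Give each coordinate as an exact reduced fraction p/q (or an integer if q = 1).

A = (0, 14/5)
B = (-12, -6/5)

1. A_x = 0  [A divides EC with EA:AC = 2/5:3/5]
2. A_y = 14/5  [A divides EC with EA:AC = 2/5:3/5]
   → A = (0, 14/5)
3. B_x = -12  [CD ∥ BA ∩ DA ∥ CB]
4. B_y = -6/5  [CD ∥ BA ∩ DA ∥ CB]
   → B = (-12, -6/5)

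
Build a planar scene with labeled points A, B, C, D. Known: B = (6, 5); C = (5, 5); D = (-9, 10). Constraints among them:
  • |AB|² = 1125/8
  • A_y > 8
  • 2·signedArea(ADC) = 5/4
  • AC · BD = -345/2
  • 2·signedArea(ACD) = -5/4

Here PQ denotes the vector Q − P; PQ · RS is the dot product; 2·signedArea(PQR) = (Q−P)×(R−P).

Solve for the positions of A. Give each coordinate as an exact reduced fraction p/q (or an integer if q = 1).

A = (-21/4, 35/4)

1. A_x = -21/4  [2·signedArea(ACD) = -5/4 ∩ AC · BD = -345/2]
2. A_y = 35/4  [2·signedArea(ACD) = -5/4 ∩ AC · BD = -345/2]
   → A = (-21/4, 35/4)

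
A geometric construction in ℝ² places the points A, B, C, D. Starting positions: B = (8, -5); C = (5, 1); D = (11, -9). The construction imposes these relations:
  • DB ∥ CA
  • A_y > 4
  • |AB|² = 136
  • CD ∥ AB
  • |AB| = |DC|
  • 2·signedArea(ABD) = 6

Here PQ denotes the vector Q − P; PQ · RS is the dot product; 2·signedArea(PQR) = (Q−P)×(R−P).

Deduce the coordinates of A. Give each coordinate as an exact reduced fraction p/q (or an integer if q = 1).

A = (2, 5)

1. A_x = 2  [CD ∥ AB ∩ DB ∥ CA]
2. A_y = 5  [CD ∥ AB ∩ DB ∥ CA]
   → A = (2, 5)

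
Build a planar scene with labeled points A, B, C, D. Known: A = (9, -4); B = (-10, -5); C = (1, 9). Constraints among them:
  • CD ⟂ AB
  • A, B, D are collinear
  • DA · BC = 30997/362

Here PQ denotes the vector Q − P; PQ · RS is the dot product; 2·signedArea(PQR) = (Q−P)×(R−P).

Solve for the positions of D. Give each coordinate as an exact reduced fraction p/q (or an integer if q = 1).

1. D_x = 617/362  [A, B, D are collinear ∩ CD ⟂ AB]
2. D_y = -1587/362  [A, B, D are collinear ∩ CD ⟂ AB]
   → D = (617/362, -1587/362)

D = (617/362, -1587/362)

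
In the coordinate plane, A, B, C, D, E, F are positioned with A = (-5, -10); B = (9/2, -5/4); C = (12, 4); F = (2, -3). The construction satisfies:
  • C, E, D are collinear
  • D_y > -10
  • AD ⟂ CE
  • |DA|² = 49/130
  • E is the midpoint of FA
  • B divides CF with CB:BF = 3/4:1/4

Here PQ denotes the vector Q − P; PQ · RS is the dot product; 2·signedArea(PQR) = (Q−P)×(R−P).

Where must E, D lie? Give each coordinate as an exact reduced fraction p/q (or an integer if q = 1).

D = (-699/130, -1237/130)
E = (-3/2, -13/2)

1. E_x = -3/2  [E is the midpoint of FA]
2. E_y = -13/2  [E is the midpoint of FA]
   → E = (-3/2, -13/2)
3. D_x = -699/130  [C, E, D are collinear ∩ AD ⟂ CE]
4. D_y = -1237/130  [C, E, D are collinear ∩ AD ⟂ CE]
   → D = (-699/130, -1237/130)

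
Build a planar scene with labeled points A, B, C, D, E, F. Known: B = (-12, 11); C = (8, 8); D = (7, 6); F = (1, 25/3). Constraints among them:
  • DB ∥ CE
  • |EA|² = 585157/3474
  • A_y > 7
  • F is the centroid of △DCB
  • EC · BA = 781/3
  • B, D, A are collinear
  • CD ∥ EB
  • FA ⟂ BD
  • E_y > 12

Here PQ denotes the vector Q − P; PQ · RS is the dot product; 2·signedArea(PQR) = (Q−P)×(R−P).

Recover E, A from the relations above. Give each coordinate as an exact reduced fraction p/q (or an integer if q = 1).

A = (943/1158, 8833/1158)
E = (-11, 13)

1. E_x = -11  [CD ∥ EB ∩ DB ∥ CE]
2. E_y = 13  [CD ∥ EB ∩ DB ∥ CE]
   → E = (-11, 13)
3. A_x = 943/1158  [B, D, A are collinear ∩ FA ⟂ BD]
4. A_y = 8833/1158  [B, D, A are collinear ∩ FA ⟂ BD]
   → A = (943/1158, 8833/1158)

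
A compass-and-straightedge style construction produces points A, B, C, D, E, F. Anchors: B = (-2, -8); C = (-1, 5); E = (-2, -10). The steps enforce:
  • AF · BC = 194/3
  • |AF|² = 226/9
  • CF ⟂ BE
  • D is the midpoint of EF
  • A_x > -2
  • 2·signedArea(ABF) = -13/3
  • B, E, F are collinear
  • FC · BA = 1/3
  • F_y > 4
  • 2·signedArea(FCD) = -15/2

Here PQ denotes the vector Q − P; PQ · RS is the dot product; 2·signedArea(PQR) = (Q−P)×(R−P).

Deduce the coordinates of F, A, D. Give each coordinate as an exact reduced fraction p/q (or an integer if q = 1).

1. F_x = -2  [B, E, F are collinear ∩ CF ⟂ BE]
2. F_y = 5  [B, E, F are collinear ∩ CF ⟂ BE]
   → F = (-2, 5)
3. A_x = -5/3  [AF · BC = 194/3 ∩ FC · BA = 1/3]
4. A_y = 0  [AF · BC = 194/3 ∩ FC · BA = 1/3]
   → A = (-5/3, 0)
5. D_x = -2  [D is the midpoint of EF]
6. D_y = -5/2  [D is the midpoint of EF]
   → D = (-2, -5/2)

A = (-5/3, 0)
D = (-2, -5/2)
F = (-2, 5)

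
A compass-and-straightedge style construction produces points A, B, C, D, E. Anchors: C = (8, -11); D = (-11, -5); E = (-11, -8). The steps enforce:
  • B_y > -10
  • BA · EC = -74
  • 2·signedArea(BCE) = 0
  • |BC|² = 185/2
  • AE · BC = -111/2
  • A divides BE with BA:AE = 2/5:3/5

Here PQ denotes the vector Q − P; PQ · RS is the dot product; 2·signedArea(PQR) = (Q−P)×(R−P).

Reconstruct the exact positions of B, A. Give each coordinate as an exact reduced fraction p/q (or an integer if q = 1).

1. B_x = -3/2  [line -3·x + -19·y + -185 = 0 ∩ |BC|² = 185/2]
2. B_y = -19/2  [line -3·x + -19·y + -185 = 0 ∩ |BC|² = 185/2]
   → B = (-3/2, -19/2)
3. A_x = -53/10  [A divides BE with BA:AE = 2/5:3/5]
4. A_y = -89/10  [A divides BE with BA:AE = 2/5:3/5]
   → A = (-53/10, -89/10)

A = (-53/10, -89/10)
B = (-3/2, -19/2)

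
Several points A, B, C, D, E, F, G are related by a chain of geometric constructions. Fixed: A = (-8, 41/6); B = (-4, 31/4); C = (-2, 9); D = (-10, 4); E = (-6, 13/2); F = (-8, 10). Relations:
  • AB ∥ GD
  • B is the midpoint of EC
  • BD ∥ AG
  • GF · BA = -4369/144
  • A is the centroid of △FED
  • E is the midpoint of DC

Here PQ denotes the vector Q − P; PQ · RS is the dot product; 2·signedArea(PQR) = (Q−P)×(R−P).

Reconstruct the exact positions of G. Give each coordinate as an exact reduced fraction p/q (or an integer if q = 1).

G = (-14, 37/12)

1. G_x = -14  [AB ∥ GD ∩ BD ∥ AG]
2. G_y = 37/12  [AB ∥ GD ∩ BD ∥ AG]
   → G = (-14, 37/12)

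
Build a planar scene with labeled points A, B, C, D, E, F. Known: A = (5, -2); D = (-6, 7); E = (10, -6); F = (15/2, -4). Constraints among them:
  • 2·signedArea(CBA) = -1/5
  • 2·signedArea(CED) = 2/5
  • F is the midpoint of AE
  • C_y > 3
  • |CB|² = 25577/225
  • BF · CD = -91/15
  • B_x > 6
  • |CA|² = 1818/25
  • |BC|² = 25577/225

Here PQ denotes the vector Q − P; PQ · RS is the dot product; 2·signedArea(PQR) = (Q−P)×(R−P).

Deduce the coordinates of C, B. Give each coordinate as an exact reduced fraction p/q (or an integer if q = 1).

B = (20/3, -10/3)
C = (-8/5, 17/5)

1. C_x = -8/5  [line -13·x + -16·y + 168/5 = 0 ∩ |CA|² = 1818/25]
2. C_y = 17/5  [line -13·x + -16·y + 168/5 = 0 ∩ |CA|² = 1818/25]
   → C = (-8/5, 17/5)
3. B_x = 20/3  [2·signedArea(CBA) = -1/5 ∩ BF · CD = -91/15]
4. B_y = -10/3  [2·signedArea(CBA) = -1/5 ∩ BF · CD = -91/15]
   → B = (20/3, -10/3)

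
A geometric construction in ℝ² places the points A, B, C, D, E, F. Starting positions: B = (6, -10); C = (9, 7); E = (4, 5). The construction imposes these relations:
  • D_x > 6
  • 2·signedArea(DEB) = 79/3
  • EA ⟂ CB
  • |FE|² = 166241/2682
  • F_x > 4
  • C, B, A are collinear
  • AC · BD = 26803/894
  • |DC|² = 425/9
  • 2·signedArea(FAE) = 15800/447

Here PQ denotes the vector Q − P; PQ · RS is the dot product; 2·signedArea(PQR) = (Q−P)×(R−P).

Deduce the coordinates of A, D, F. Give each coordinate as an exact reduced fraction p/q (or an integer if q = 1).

1. A_x = 2535/298  [C, B, A are collinear ∩ EA ⟂ CB]
2. A_y = 1253/298  [C, B, A are collinear ∩ EA ⟂ CB]
   → A = (2535/298, 1253/298)
3. D_x = 19/3  [2·signedArea(DEB) = 79/3 ∩ AC · BD = 26803/894]
4. D_y = 2/3  [2·signedArea(DEB) = 79/3 ∩ AC · BD = 26803/894]
   → D = (19/3, 2/3)
5. F_x = 3719/894  [line -237/298·x + -1343/298·y + -8611/894 = 0 ∩ |FE|² = 166241/2682]
6. F_y = -2567/894  [line -237/298·x + -1343/298·y + -8611/894 = 0 ∩ |FE|² = 166241/2682]
   → F = (3719/894, -2567/894)

A = (2535/298, 1253/298)
D = (19/3, 2/3)
F = (3719/894, -2567/894)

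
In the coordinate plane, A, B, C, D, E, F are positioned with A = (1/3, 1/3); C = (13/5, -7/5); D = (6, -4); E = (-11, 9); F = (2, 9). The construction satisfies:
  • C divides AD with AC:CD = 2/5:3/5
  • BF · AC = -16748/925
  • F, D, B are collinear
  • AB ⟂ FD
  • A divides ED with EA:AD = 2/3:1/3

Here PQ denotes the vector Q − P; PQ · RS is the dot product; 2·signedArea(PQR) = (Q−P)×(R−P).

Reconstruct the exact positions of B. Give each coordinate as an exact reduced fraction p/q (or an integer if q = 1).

1. B_x = 794/185  [F, D, B are collinear ∩ AB ⟂ FD]
2. B_y = 287/185  [F, D, B are collinear ∩ AB ⟂ FD]
   → B = (794/185, 287/185)

B = (794/185, 287/185)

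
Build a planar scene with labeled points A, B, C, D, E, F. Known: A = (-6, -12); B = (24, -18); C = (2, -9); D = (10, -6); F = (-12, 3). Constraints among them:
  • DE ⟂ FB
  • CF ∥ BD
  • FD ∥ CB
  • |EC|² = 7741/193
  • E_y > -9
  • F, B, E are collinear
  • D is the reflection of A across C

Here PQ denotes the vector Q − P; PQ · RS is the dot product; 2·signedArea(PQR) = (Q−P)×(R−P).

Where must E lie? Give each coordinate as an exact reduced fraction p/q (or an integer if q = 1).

E = (1608/193, -1710/193)

1. E_x = 1608/193  [F, B, E are collinear ∩ DE ⟂ FB]
2. E_y = -1710/193  [F, B, E are collinear ∩ DE ⟂ FB]
   → E = (1608/193, -1710/193)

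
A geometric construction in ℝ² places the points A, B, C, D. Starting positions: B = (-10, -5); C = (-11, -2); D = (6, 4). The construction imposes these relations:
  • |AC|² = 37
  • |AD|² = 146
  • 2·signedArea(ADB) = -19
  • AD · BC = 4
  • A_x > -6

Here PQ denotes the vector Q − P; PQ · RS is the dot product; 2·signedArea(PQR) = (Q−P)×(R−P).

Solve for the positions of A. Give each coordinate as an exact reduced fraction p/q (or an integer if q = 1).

A = (-5, -1)

1. A_x = -5  [2·signedArea(ADB) = -19 ∩ AD · BC = 4]
2. A_y = -1  [2·signedArea(ADB) = -19 ∩ AD · BC = 4]
   → A = (-5, -1)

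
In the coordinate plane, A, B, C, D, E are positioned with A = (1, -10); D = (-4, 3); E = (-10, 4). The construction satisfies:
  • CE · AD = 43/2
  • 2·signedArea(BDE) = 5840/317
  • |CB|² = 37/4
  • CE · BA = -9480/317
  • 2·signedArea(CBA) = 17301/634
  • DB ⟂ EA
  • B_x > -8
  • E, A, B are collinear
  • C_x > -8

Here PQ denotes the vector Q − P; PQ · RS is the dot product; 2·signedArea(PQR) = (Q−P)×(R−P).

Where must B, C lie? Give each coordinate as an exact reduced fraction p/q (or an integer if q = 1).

B = (-2290/317, 148/317)
C = (-7, 7/2)

1. B_x = -2290/317  [E, A, B are collinear ∩ DB ⟂ EA]
2. B_y = 148/317  [E, A, B are collinear ∩ DB ⟂ EA]
   → B = (-2290/317, 148/317)
3. C_x = -7  [CE · AD = 43/2 ∩ 2·signedArea(CBA) = 17301/634]
4. C_y = 7/2  [CE · AD = 43/2 ∩ 2·signedArea(CBA) = 17301/634]
   → C = (-7, 7/2)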